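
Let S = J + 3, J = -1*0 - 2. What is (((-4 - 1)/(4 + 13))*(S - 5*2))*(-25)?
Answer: -1125/17 ≈ -66.177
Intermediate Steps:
J = -2 (J = 0 - 2 = -2)
S = 1 (S = -2 + 3 = 1)
(((-4 - 1)/(4 + 13))*(S - 5*2))*(-25) = (((-4 - 1)/(4 + 13))*(1 - 5*2))*(-25) = ((-5/17)*(1 - 10))*(-25) = (-5*1/17*(-9))*(-25) = -5/17*(-9)*(-25) = (45/17)*(-25) = -1125/17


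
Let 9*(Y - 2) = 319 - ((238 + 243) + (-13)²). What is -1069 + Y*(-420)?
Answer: 40613/3 ≈ 13538.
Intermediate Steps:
Y = -313/9 (Y = 2 + (319 - ((238 + 243) + (-13)²))/9 = 2 + (319 - (481 + 169))/9 = 2 + (319 - 1*650)/9 = 2 + (319 - 650)/9 = 2 + (⅑)*(-331) = 2 - 331/9 = -313/9 ≈ -34.778)
-1069 + Y*(-420) = -1069 - 313/9*(-420) = -1069 + 43820/3 = 40613/3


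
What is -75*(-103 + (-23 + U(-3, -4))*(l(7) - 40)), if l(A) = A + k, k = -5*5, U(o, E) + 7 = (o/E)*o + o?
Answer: -291225/2 ≈ -1.4561e+5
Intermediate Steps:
U(o, E) = -7 + o + o²/E (U(o, E) = -7 + ((o/E)*o + o) = -7 + (o²/E + o) = -7 + (o + o²/E) = -7 + o + o²/E)
k = -25
l(A) = -25 + A (l(A) = A - 25 = -25 + A)
-75*(-103 + (-23 + U(-3, -4))*(l(7) - 40)) = -75*(-103 + (-23 + (-7 - 3 + (-3)²/(-4)))*((-25 + 7) - 40)) = -75*(-103 + (-23 + (-7 - 3 - ¼*9))*(-18 - 40)) = -75*(-103 + (-23 + (-7 - 3 - 9/4))*(-58)) = -75*(-103 + (-23 - 49/4)*(-58)) = -75*(-103 - 141/4*(-58)) = -75*(-103 + 4089/2) = -75*3883/2 = -291225/2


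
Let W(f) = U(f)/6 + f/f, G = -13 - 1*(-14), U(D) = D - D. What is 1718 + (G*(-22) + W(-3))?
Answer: 1697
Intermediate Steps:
U(D) = 0
G = 1 (G = -13 + 14 = 1)
W(f) = 1 (W(f) = 0/6 + f/f = 0*(1/6) + 1 = 0 + 1 = 1)
1718 + (G*(-22) + W(-3)) = 1718 + (1*(-22) + 1) = 1718 + (-22 + 1) = 1718 - 21 = 1697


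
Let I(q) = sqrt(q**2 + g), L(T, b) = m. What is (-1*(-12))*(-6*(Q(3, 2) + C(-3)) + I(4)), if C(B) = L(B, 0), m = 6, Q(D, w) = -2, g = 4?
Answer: -288 + 24*sqrt(5) ≈ -234.33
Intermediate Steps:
L(T, b) = 6
C(B) = 6
I(q) = sqrt(4 + q**2) (I(q) = sqrt(q**2 + 4) = sqrt(4 + q**2))
(-1*(-12))*(-6*(Q(3, 2) + C(-3)) + I(4)) = (-1*(-12))*(-6*(-2 + 6) + sqrt(4 + 4**2)) = 12*(-6*4 + sqrt(4 + 16)) = 12*(-24 + sqrt(20)) = 12*(-24 + 2*sqrt(5)) = -288 + 24*sqrt(5)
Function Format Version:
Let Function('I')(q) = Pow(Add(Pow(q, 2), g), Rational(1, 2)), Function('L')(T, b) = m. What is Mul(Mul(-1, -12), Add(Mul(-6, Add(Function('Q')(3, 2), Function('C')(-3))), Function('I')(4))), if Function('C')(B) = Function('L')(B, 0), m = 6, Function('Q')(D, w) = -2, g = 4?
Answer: Add(-288, Mul(24, Pow(5, Rational(1, 2)))) ≈ -234.33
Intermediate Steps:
Function('L')(T, b) = 6
Function('C')(B) = 6
Function('I')(q) = Pow(Add(4, Pow(q, 2)), Rational(1, 2)) (Function('I')(q) = Pow(Add(Pow(q, 2), 4), Rational(1, 2)) = Pow(Add(4, Pow(q, 2)), Rational(1, 2)))
Mul(Mul(-1, -12), Add(Mul(-6, Add(Function('Q')(3, 2), Function('C')(-3))), Function('I')(4))) = Mul(Mul(-1, -12), Add(Mul(-6, Add(-2, 6)), Pow(Add(4, Pow(4, 2)), Rational(1, 2)))) = Mul(12, Add(Mul(-6, 4), Pow(Add(4, 16), Rational(1, 2)))) = Mul(12, Add(-24, Pow(20, Rational(1, 2)))) = Mul(12, Add(-24, Mul(2, Pow(5, Rational(1, 2))))) = Add(-288, Mul(24, Pow(5, Rational(1, 2))))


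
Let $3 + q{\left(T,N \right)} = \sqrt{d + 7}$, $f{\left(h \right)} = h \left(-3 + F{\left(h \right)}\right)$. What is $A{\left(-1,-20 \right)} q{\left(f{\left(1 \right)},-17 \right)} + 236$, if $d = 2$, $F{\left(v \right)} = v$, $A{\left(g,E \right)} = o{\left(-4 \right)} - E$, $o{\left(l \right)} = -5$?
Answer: $236$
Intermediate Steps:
$A{\left(g,E \right)} = -5 - E$
$f{\left(h \right)} = h \left(-3 + h\right)$
$q{\left(T,N \right)} = 0$ ($q{\left(T,N \right)} = -3 + \sqrt{2 + 7} = -3 + \sqrt{9} = -3 + 3 = 0$)
$A{\left(-1,-20 \right)} q{\left(f{\left(1 \right)},-17 \right)} + 236 = \left(-5 - -20\right) 0 + 236 = \left(-5 + 20\right) 0 + 236 = 15 \cdot 0 + 236 = 0 + 236 = 236$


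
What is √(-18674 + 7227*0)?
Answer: I*√18674 ≈ 136.65*I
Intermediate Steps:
√(-18674 + 7227*0) = √(-18674 + 0) = √(-18674) = I*√18674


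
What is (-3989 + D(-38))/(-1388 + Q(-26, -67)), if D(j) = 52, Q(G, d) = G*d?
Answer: -3937/354 ≈ -11.121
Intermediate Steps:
(-3989 + D(-38))/(-1388 + Q(-26, -67)) = (-3989 + 52)/(-1388 - 26*(-67)) = -3937/(-1388 + 1742) = -3937/354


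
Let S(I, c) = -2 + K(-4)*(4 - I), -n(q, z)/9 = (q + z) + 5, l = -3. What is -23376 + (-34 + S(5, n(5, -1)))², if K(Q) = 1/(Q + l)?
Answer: -1082423/49 ≈ -22090.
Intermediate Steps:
n(q, z) = -45 - 9*q - 9*z (n(q, z) = -9*((q + z) + 5) = -9*(5 + q + z) = -45 - 9*q - 9*z)
K(Q) = 1/(-3 + Q) (K(Q) = 1/(Q - 3) = 1/(-3 + Q))
S(I, c) = -18/7 + I/7 (S(I, c) = -2 + (4 - I)/(-3 - 4) = -2 + (4 - I)/(-7) = -2 - (4 - I)/7 = -2 + (-4/7 + I/7) = -18/7 + I/7)
-23376 + (-34 + S(5, n(5, -1)))² = -23376 + (-34 + (-18/7 + (⅐)*5))² = -23376 + (-34 + (-18/7 + 5/7))² = -23376 + (-34 - 13/7)² = -23376 + (-251/7)² = -23376 + 63001/49 = -1082423/49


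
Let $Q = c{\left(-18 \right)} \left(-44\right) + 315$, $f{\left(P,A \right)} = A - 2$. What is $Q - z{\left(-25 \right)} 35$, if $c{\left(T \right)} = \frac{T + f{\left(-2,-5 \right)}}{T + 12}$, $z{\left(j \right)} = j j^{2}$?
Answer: $\frac{1641020}{3} \approx 5.4701 \cdot 10^{5}$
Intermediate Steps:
$f{\left(P,A \right)} = -2 + A$
$z{\left(j \right)} = j^{3}$
$c{\left(T \right)} = \frac{-7 + T}{12 + T}$ ($c{\left(T \right)} = \frac{T - 7}{T + 12} = \frac{T - 7}{12 + T} = \frac{-7 + T}{12 + T}$)
$Q = \frac{395}{3}$ ($Q = \frac{-7 - 18}{12 - 18} \left(-44\right) + 315 = \frac{1}{-6} \left(-25\right) \left(-44\right) + 315 = \left(- \frac{1}{6}\right) \left(-25\right) \left(-44\right) + 315 = \frac{25}{6} \left(-44\right) + 315 = - \frac{550}{3} + 315 = \frac{395}{3} \approx 131.67$)
$Q - z{\left(-25 \right)} 35 = \frac{395}{3} - \left(-25\right)^{3} \cdot 35 = \frac{395}{3} - \left(-15625\right) 35 = \frac{395}{3} - -546875 = \frac{395}{3} + 546875 = \frac{1641020}{3}$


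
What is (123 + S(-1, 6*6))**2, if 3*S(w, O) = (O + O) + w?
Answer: 193600/9 ≈ 21511.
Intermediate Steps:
S(w, O) = w/3 + 2*O/3 (S(w, O) = ((O + O) + w)/3 = (2*O + w)/3 = (w + 2*O)/3 = w/3 + 2*O/3)
(123 + S(-1, 6*6))**2 = (123 + ((1/3)*(-1) + 2*(6*6)/3))**2 = (123 + (-1/3 + (2/3)*36))**2 = (123 + (-1/3 + 24))**2 = (123 + 71/3)**2 = (440/3)**2 = 193600/9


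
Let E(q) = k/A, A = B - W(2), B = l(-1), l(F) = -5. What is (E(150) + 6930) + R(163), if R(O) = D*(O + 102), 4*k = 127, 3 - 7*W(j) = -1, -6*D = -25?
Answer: 1252441/156 ≈ 8028.5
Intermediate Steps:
D = 25/6 (D = -⅙*(-25) = 25/6 ≈ 4.1667)
W(j) = 4/7 (W(j) = 3/7 - ⅐*(-1) = 3/7 + ⅐ = 4/7)
k = 127/4 (k = (¼)*127 = 127/4 ≈ 31.750)
B = -5
A = -39/7 (A = -5 - 1*4/7 = -5 - 4/7 = -39/7 ≈ -5.5714)
R(O) = 425 + 25*O/6 (R(O) = 25*(O + 102)/6 = 25*(102 + O)/6 = 425 + 25*O/6)
E(q) = -889/156 (E(q) = 127/(4*(-39/7)) = (127/4)*(-7/39) = -889/156)
(E(150) + 6930) + R(163) = (-889/156 + 6930) + (425 + (25/6)*163) = 1080191/156 + (425 + 4075/6) = 1080191/156 + 6625/6 = 1252441/156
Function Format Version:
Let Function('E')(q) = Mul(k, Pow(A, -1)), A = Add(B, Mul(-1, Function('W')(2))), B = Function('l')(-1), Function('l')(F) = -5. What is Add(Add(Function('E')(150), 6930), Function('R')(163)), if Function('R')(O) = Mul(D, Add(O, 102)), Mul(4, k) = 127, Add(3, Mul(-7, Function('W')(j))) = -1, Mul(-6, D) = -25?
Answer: Rational(1252441, 156) ≈ 8028.5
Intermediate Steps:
D = Rational(25, 6) (D = Mul(Rational(-1, 6), -25) = Rational(25, 6) ≈ 4.1667)
Function('W')(j) = Rational(4, 7) (Function('W')(j) = Add(Rational(3, 7), Mul(Rational(-1, 7), -1)) = Add(Rational(3, 7), Rational(1, 7)) = Rational(4, 7))
k = Rational(127, 4) (k = Mul(Rational(1, 4), 127) = Rational(127, 4) ≈ 31.750)
B = -5
A = Rational(-39, 7) (A = Add(-5, Mul(-1, Rational(4, 7))) = Add(-5, Rational(-4, 7)) = Rational(-39, 7) ≈ -5.5714)
Function('R')(O) = Add(425, Mul(Rational(25, 6), O)) (Function('R')(O) = Mul(Rational(25, 6), Add(O, 102)) = Mul(Rational(25, 6), Add(102, O)) = Add(425, Mul(Rational(25, 6), O)))
Function('E')(q) = Rational(-889, 156) (Function('E')(q) = Mul(Rational(127, 4), Pow(Rational(-39, 7), -1)) = Mul(Rational(127, 4), Rational(-7, 39)) = Rational(-889, 156))
Add(Add(Function('E')(150), 6930), Function('R')(163)) = Add(Add(Rational(-889, 156), 6930), Add(425, Mul(Rational(25, 6), 163))) = Add(Rational(1080191, 156), Add(425, Rational(4075, 6))) = Add(Rational(1080191, 156), Rational(6625, 6)) = Rational(1252441, 156)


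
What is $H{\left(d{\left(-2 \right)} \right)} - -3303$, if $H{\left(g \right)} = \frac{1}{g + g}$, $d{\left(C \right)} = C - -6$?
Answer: $\frac{26425}{8} \approx 3303.1$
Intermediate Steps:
$d{\left(C \right)} = 6 + C$ ($d{\left(C \right)} = C + 6 = 6 + C$)
$H{\left(g \right)} = \frac{1}{2 g}$
$H{\left(d{\left(-2 \right)} \right)} - -3303 = \frac{1}{2 \left(6 - 2\right)} - -3303 = \frac{1}{2 \cdot 4} + 3303 = \frac{1}{2} \cdot \frac{1}{4} + 3303 = \frac{1}{8} + 3303 = \frac{26425}{8}$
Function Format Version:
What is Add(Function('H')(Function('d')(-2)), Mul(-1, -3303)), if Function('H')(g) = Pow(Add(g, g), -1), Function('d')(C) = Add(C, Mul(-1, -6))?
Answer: Rational(26425, 8) ≈ 3303.1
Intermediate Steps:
Function('d')(C) = Add(6, C) (Function('d')(C) = Add(C, 6) = Add(6, C))
Function('H')(g) = Mul(Rational(1, 2), Pow(g, -1)) (Function('H')(g) = Pow(Mul(2, g), -1) = Mul(Rational(1, 2), Pow(g, -1)))
Add(Function('H')(Function('d')(-2)), Mul(-1, -3303)) = Add(Mul(Rational(1, 2), Pow(Add(6, -2), -1)), Mul(-1, -3303)) = Add(Mul(Rational(1, 2), Pow(4, -1)), 3303) = Add(Mul(Rational(1, 2), Rational(1, 4)), 3303) = Add(Rational(1, 8), 3303) = Rational(26425, 8)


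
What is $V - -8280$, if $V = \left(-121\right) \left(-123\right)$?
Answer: $23163$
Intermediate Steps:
$V = 14883$
$V - -8280 = 14883 - -8280 = 14883 + 8280 = 23163$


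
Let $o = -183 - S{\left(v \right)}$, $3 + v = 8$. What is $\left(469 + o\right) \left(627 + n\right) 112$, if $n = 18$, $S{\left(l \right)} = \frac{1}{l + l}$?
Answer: $20653416$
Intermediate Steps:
$v = 5$ ($v = -3 + 8 = 5$)
$S{\left(l \right)} = \frac{1}{2 l}$
$o = - \frac{1831}{10}$ ($o = -183 - \frac{1}{2 \cdot 5} = -183 - \frac{1}{2} \cdot \frac{1}{5} = -183 - \frac{1}{10} = - \frac{1831}{10} \approx -183.1$)
$\left(469 + o\right) \left(627 + n\right) 112 = \left(469 - \frac{1831}{10}\right) \left(627 + 18\right) 112 = \frac{2859}{10} \cdot 645 \cdot 112 = \frac{368811}{2} \cdot 112 = 20653416$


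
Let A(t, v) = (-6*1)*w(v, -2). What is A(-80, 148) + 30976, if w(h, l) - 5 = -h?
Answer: 31834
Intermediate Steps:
w(h, l) = 5 - h
A(t, v) = -30 + 6*v (A(t, v) = (-6*1)*(5 - v) = -6*(5 - v) = -30 + 6*v)
A(-80, 148) + 30976 = (-30 + 6*148) + 30976 = (-30 + 888) + 30976 = 858 + 30976 = 31834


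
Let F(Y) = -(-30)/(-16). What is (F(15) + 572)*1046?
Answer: 2385403/4 ≈ 5.9635e+5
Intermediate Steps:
F(Y) = -15/8 (F(Y) = -(-30)*(-1)/16 = -1*15/8 = -15/8)
(F(15) + 572)*1046 = (-15/8 + 572)*1046 = (4561/8)*1046 = 2385403/4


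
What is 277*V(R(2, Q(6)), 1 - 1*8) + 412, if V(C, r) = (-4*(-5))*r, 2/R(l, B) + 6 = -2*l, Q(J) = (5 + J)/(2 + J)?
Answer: -38368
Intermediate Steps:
Q(J) = (5 + J)/(2 + J)
R(l, B) = 2/(-6 - 2*l)
V(C, r) = 20*r
277*V(R(2, Q(6)), 1 - 1*8) + 412 = 277*(20*(1 - 1*8)) + 412 = 277*(20*(1 - 8)) + 412 = 277*(20*(-7)) + 412 = 277*(-140) + 412 = -38780 + 412 = -38368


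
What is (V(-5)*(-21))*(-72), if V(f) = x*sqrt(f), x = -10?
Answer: -15120*I*sqrt(5) ≈ -33809.0*I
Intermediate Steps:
V(f) = -10*sqrt(f)
(V(-5)*(-21))*(-72) = (-10*I*sqrt(5)*(-21))*(-72) = (210*I*sqrt(5))*(-72) = -15120*I*sqrt(5)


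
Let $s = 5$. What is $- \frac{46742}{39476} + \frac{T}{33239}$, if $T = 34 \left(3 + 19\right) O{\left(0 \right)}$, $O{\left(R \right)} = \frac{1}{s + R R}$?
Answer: $- \frac{3869379321}{3280356910} \approx -1.1796$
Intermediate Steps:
$O{\left(R \right)} = \frac{1}{5 + R^{2}}$ ($O{\left(R \right)} = \frac{1}{5 + R R} = \frac{1}{5 + R^{2}}$)
$T = \frac{748}{5}$ ($T = \frac{34 \left(3 + 19\right)}{5 + 0^{2}} = \frac{34 \cdot 22}{5 + 0} = \frac{748}{5} \approx 149.6$)
$- \frac{46742}{39476} + \frac{T}{33239} = - \frac{46742}{39476} + \frac{748}{5 \cdot 33239} = \left(-46742\right) \frac{1}{39476} + \frac{748}{5} \cdot \frac{1}{33239} = - \frac{23371}{19738} + \frac{748}{166195} = - \frac{3869379321}{3280356910}$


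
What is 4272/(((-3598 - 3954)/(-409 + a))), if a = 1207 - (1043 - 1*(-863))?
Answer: 73959/118 ≈ 626.77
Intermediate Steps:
a = -699 (a = 1207 - (1043 + 863) = 1207 - 1*1906 = 1207 - 1906 = -699)
4272/(((-3598 - 3954)/(-409 + a))) = 4272/(((-3598 - 3954)/(-409 - 699))) = 4272/((-7552/(-1108))) = 4272/((-7552*(-1/1108))) = 4272/(1888/277) = 4272*(277/1888) = 73959/118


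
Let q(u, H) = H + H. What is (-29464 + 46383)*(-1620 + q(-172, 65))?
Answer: -25209310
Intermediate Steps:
q(u, H) = 2*H
(-29464 + 46383)*(-1620 + q(-172, 65)) = (-29464 + 46383)*(-1620 + 2*65) = 16919*(-1620 + 130) = 16919*(-1490) = -25209310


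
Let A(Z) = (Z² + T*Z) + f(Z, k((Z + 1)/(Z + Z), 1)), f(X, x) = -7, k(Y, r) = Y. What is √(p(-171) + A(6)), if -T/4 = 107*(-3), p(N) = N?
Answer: √7562 ≈ 86.960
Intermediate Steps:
T = 1284 (T = -428*(-3) = -4*(-321) = 1284)
A(Z) = -7 + Z² + 1284*Z (A(Z) = (Z² + 1284*Z) - 7 = -7 + Z² + 1284*Z)
√(p(-171) + A(6)) = √(-171 + (-7 + 6² + 1284*6)) = √(-171 + (-7 + 36 + 7704)) = √(-171 + 7733) = √7562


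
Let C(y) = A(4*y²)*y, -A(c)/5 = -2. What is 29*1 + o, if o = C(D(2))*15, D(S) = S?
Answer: 329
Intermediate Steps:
A(c) = 10 (A(c) = -5*(-2) = 10)
C(y) = 10*y
o = 300 (o = (10*2)*15 = 20*15 = 300)
29*1 + o = 29*1 + 300 = 29 + 300 = 329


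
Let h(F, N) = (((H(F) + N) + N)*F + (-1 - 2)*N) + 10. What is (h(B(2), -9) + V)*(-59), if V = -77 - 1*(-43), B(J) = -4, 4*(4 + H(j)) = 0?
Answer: -5369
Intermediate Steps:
H(j) = -4 (H(j) = -4 + (¼)*0 = -4 + 0 = -4)
V = -34 (V = -77 + 43 = -34)
h(F, N) = 10 - 3*N + F*(-4 + 2*N) (h(F, N) = (((-4 + N) + N)*F + (-1 - 2)*N) + 10 = ((-4 + 2*N)*F - 3*N) + 10 = (F*(-4 + 2*N) - 3*N) + 10 = (-3*N + F*(-4 + 2*N)) + 10 = 10 - 3*N + F*(-4 + 2*N))
(h(B(2), -9) + V)*(-59) = ((10 - 4*(-4) - 3*(-9) + 2*(-4)*(-9)) - 34)*(-59) = ((10 + 16 + 27 + 72) - 34)*(-59) = (125 - 34)*(-59) = 91*(-59) = -5369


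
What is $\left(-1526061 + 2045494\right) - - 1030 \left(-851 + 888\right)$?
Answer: $557543$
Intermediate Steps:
$\left(-1526061 + 2045494\right) - - 1030 \left(-851 + 888\right) = 519433 - \left(-1030\right) 37 = 519433 - -38110 = 519433 + 38110 = 557543$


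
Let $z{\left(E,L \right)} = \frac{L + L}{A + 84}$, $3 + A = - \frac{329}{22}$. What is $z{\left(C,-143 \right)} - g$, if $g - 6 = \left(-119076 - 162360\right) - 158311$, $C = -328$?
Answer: $\frac{638937381}{1453} \approx 4.3974 \cdot 10^{5}$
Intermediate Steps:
$g = -439741$ ($g = 6 - 439747 = -439741$)
$A = - \frac{395}{22}$ ($A = -3 - \frac{329}{22} = - \frac{395}{22} \approx -17.955$)
$z{\left(E,L \right)} = \frac{44 L}{1453}$ ($z{\left(E,L \right)} = \frac{L + L}{- \frac{395}{22} + 84} = \frac{2 L}{\frac{1453}{22}} = 2 L \frac{22}{1453} = \frac{44 L}{1453}$)
$z{\left(C,-143 \right)} - g = \frac{44}{1453} \left(-143\right) - -439741 = - \frac{6292}{1453} + 439741 = \frac{638937381}{1453}$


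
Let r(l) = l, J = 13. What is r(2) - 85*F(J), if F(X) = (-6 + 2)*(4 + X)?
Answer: 5782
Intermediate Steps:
F(X) = -16 - 4*X (F(X) = -4*(4 + X) = -16 - 4*X)
r(2) - 85*F(J) = 2 - 85*(-16 - 4*13) = 2 - 85*(-16 - 52) = 2 - 85*(-68) = 2 + 5780 = 5782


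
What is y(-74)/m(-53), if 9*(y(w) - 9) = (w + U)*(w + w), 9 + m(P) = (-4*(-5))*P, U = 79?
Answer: 659/9621 ≈ 0.068496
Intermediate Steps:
m(P) = -9 + 20*P (m(P) = -9 + (-4*(-5))*P = -9 + 20*P)
y(w) = 9 + 2*w*(79 + w)/9 (y(w) = 9 + ((w + 79)*(w + w))/9 = 9 + ((79 + w)*(2*w))/9 = 9 + (2*w*(79 + w))/9 = 9 + 2*w*(79 + w)/9)
y(-74)/m(-53) = (9 + (2/9)*(-74)² + (158/9)*(-74))/(-9 + 20*(-53)) = (9 + (2/9)*5476 - 11692/9)/(-9 - 1060) = (9 + 10952/9 - 11692/9)/(-1069) = -659/9*(-1/1069) = 659/9621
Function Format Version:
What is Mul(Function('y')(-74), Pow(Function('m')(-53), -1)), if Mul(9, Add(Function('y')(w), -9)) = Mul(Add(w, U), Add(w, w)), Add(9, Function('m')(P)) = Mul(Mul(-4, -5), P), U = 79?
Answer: Rational(659, 9621) ≈ 0.068496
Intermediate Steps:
Function('m')(P) = Add(-9, Mul(20, P)) (Function('m')(P) = Add(-9, Mul(Mul(-4, -5), P)) = Add(-9, Mul(20, P)))
Function('y')(w) = Add(9, Mul(Rational(2, 9), w, Add(79, w))) (Function('y')(w) = Add(9, Mul(Rational(1, 9), Mul(Add(w, 79), Add(w, w)))) = Add(9, Mul(Rational(1, 9), Mul(Add(79, w), Mul(2, w)))) = Add(9, Mul(Rational(1, 9), Mul(2, w, Add(79, w)))) = Add(9, Mul(Rational(2, 9), w, Add(79, w))))
Mul(Function('y')(-74), Pow(Function('m')(-53), -1)) = Mul(Add(9, Mul(Rational(2, 9), Pow(-74, 2)), Mul(Rational(158, 9), -74)), Pow(Add(-9, Mul(20, -53)), -1)) = Mul(Add(9, Mul(Rational(2, 9), 5476), Rational(-11692, 9)), Pow(Add(-9, -1060), -1)) = Mul(Add(9, Rational(10952, 9), Rational(-11692, 9)), Pow(-1069, -1)) = Mul(Rational(-659, 9), Rational(-1, 1069)) = Rational(659, 9621)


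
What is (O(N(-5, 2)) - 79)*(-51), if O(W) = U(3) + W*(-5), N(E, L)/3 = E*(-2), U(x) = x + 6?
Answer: 11220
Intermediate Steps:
U(x) = 6 + x
N(E, L) = -6*E (N(E, L) = 3*(E*(-2)) = 3*(-2*E) = -6*E)
O(W) = 9 - 5*W (O(W) = (6 + 3) + W*(-5) = 9 - 5*W)
(O(N(-5, 2)) - 79)*(-51) = ((9 - (-30)*(-5)) - 79)*(-51) = ((9 - 5*30) - 79)*(-51) = ((9 - 150) - 79)*(-51) = (-141 - 79)*(-51) = -220*(-51) = 11220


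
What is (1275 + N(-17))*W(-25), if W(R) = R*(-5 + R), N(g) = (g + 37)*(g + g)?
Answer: 446250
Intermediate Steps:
N(g) = 2*g*(37 + g) (N(g) = (37 + g)*(2*g) = 2*g*(37 + g))
(1275 + N(-17))*W(-25) = (1275 + 2*(-17)*(37 - 17))*(-25*(-5 - 25)) = (1275 + 2*(-17)*20)*(-25*(-30)) = (1275 - 680)*750 = 595*750 = 446250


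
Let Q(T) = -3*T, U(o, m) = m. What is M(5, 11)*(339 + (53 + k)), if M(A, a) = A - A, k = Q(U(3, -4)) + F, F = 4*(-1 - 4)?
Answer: 0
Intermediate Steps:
F = -20 (F = 4*(-5) = -20)
k = -8 (k = -3*(-4) - 20 = 12 - 20 = -8)
M(A, a) = 0
M(5, 11)*(339 + (53 + k)) = 0*(339 + (53 - 8)) = 0*(339 + 45) = 0*384 = 0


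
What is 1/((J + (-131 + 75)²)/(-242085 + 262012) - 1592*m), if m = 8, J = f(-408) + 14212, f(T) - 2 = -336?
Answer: -19927/253773258 ≈ -7.8523e-5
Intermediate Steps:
f(T) = -334 (f(T) = 2 - 336 = -334)
J = 13878 (J = -334 + 14212 = 13878)
1/((J + (-131 + 75)²)/(-242085 + 262012) - 1592*m) = 1/((13878 + (-131 + 75)²)/(-242085 + 262012) - 1592*8) = 1/((13878 + (-56)²)/19927 - 12736) = 1/((13878 + 3136)*(1/19927) - 12736) = 1/(17014*(1/19927) - 12736) = 1/(17014/19927 - 12736) = 1/(-253773258/19927) = -19927/253773258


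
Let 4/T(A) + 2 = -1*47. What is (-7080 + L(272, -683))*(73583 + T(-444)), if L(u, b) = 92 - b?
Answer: -22733074715/49 ≈ -4.6394e+8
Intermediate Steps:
T(A) = -4/49 (T(A) = 4/(-2 - 1*47) = 4/(-2 - 47) = 4/(-49) = 4*(-1/49) = -4/49)
(-7080 + L(272, -683))*(73583 + T(-444)) = (-7080 + (92 - 1*(-683)))*(73583 - 4/49) = (-7080 + (92 + 683))*(3605563/49) = (-7080 + 775)*(3605563/49) = -6305*3605563/49 = -22733074715/49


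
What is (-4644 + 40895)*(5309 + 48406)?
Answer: 1947222465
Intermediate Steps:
(-4644 + 40895)*(5309 + 48406) = 36251*53715 = 1947222465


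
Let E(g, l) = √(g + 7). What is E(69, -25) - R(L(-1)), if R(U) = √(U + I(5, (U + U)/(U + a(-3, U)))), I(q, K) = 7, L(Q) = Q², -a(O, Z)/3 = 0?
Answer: -2*√2 + 2*√19 ≈ 5.8894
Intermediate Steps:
a(O, Z) = 0 (a(O, Z) = -3*0 = 0)
E(g, l) = √(7 + g)
R(U) = √(7 + U) (R(U) = √(U + 7) = √(7 + U))
E(69, -25) - R(L(-1)) = √(7 + 69) - √(7 + (-1)²) = √76 - √(7 + 1) = 2*√19 - √8 = 2*√19 - 2*√2 = -2*√2 + 2*√19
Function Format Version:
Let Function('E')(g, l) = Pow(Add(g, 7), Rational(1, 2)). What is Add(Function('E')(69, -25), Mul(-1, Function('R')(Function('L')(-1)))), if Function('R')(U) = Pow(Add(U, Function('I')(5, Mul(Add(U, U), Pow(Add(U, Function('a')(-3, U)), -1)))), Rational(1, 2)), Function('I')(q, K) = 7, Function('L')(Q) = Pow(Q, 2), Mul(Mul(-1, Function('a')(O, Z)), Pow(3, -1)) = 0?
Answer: Add(Mul(-2, Pow(2, Rational(1, 2))), Mul(2, Pow(19, Rational(1, 2)))) ≈ 5.8894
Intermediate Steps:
Function('a')(O, Z) = 0 (Function('a')(O, Z) = Mul(-3, 0) = 0)
Function('E')(g, l) = Pow(Add(7, g), Rational(1, 2))
Function('R')(U) = Pow(Add(7, U), Rational(1, 2)) (Function('R')(U) = Pow(Add(U, 7), Rational(1, 2)) = Pow(Add(7, U), Rational(1, 2)))
Add(Function('E')(69, -25), Mul(-1, Function('R')(Function('L')(-1)))) = Add(Pow(Add(7, 69), Rational(1, 2)), Mul(-1, Pow(Add(7, Pow(-1, 2)), Rational(1, 2)))) = Add(Pow(76, Rational(1, 2)), Mul(-1, Pow(Add(7, 1), Rational(1, 2)))) = Add(Mul(2, Pow(19, Rational(1, 2))), Mul(-1, Pow(8, Rational(1, 2)))) = Add(Mul(2, Pow(19, Rational(1, 2))), Mul(-1, Mul(2, Pow(2, Rational(1, 2))))) = Add(Mul(2, Pow(19, Rational(1, 2))), Mul(-2, Pow(2, Rational(1, 2)))) = Add(Mul(-2, Pow(2, Rational(1, 2))), Mul(2, Pow(19, Rational(1, 2))))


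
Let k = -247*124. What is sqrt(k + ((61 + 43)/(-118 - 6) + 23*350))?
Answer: 2*I*sqrt(5424566)/31 ≈ 150.26*I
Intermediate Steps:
k = -30628
sqrt(k + ((61 + 43)/(-118 - 6) + 23*350)) = sqrt(-30628 + ((61 + 43)/(-118 - 6) + 23*350)) = sqrt(-30628 + (104/(-124) + 8050)) = sqrt(-30628 + (104*(-1/124) + 8050)) = sqrt(-30628 + (-26/31 + 8050)) = sqrt(-30628 + 249524/31) = sqrt(-699944/31) = 2*I*sqrt(5424566)/31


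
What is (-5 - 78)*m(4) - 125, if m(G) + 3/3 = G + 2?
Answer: -540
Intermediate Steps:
m(G) = 1 + G (m(G) = -1 + (G + 2) = -1 + (2 + G) = 1 + G)
(-5 - 78)*m(4) - 125 = (-5 - 78)*(1 + 4) - 125 = -83*5 - 125 = -415 - 125 = -540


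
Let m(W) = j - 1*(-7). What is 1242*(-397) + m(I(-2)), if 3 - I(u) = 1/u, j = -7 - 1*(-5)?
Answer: -493069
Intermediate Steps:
j = -2 (j = -7 + 5 = -2)
I(u) = 3 - 1/u
m(W) = 5 (m(W) = -2 - 1*(-7) = -2 + 7 = 5)
1242*(-397) + m(I(-2)) = 1242*(-397) + 5 = -493074 + 5 = -493069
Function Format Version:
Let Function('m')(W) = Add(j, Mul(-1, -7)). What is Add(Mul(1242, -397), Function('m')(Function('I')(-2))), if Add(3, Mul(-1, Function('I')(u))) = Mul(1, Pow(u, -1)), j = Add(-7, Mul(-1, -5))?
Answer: -493069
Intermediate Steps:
j = -2 (j = Add(-7, 5) = -2)
Function('I')(u) = Add(3, Mul(-1, Pow(u, -1))) (Function('I')(u) = Add(3, Mul(-1, Mul(1, Pow(u, -1)))) = Add(3, Mul(-1, Pow(u, -1))))
Function('m')(W) = 5 (Function('m')(W) = Add(-2, Mul(-1, -7)) = Add(-2, 7) = 5)
Add(Mul(1242, -397), Function('m')(Function('I')(-2))) = Add(Mul(1242, -397), 5) = Add(-493074, 5) = -493069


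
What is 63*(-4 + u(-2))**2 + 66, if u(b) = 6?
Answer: 318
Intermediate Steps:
63*(-4 + u(-2))**2 + 66 = 63*(-4 + 6)**2 + 66 = 63*2**2 + 66 = 63*4 + 66 = 252 + 66 = 318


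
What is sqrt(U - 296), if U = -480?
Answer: 2*I*sqrt(194) ≈ 27.857*I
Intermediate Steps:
sqrt(U - 296) = sqrt(-480 - 296) = sqrt(-776) = 2*I*sqrt(194)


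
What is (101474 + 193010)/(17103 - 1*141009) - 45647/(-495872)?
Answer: -70185216433/30720758016 ≈ -2.2846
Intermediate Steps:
(101474 + 193010)/(17103 - 1*141009) - 45647/(-495872) = 294484/(17103 - 141009) - 45647*(-1/495872) = 294484/(-123906) + 45647/495872 = 294484*(-1/123906) + 45647/495872 = -147242/61953 + 45647/495872 = -70185216433/30720758016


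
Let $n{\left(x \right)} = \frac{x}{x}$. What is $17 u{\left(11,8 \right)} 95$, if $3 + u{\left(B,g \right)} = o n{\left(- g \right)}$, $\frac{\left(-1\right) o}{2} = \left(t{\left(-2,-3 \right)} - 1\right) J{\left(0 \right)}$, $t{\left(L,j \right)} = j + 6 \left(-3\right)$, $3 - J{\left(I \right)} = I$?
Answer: $208335$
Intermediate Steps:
$J{\left(I \right)} = 3 - I$
$t{\left(L,j \right)} = -18 + j$ ($t{\left(L,j \right)} = j - 18 = -18 + j$)
$n{\left(x \right)} = 1$
$o = 132$ ($o = - 2 \left(\left(-18 - 3\right) - 1\right) \left(3 - 0\right) = - 2 \left(-21 - 1\right) \left(3 + 0\right) = - 2 \left(\left(-22\right) 3\right) = \left(-2\right) \left(-66\right) = 132$)
$u{\left(B,g \right)} = 129$ ($u{\left(B,g \right)} = -3 + 132 \cdot 1 = -3 + 132 = 129$)
$17 u{\left(11,8 \right)} 95 = 17 \cdot 129 \cdot 95 = 17 \cdot 12255 = 208335$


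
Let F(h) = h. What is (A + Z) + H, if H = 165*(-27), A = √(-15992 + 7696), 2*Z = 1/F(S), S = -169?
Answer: -1505791/338 + 2*I*√2074 ≈ -4455.0 + 91.082*I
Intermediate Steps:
Z = -1/338 (Z = (½)/(-169) = (½)*(-1/169) = -1/338 ≈ -0.0029586)
A = 2*I*√2074 (A = √(-8296) = 2*I*√2074 ≈ 91.082*I)
H = -4455
(A + Z) + H = (2*I*√2074 - 1/338) - 4455 = (-1/338 + 2*I*√2074) - 4455 = -1505791/338 + 2*I*√2074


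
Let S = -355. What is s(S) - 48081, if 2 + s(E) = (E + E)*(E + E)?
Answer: 456017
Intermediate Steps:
s(E) = -2 + 4*E**2 (s(E) = -2 + (E + E)*(E + E) = -2 + (2*E)*(2*E) = -2 + 4*E**2)
s(S) - 48081 = (-2 + 4*(-355)**2) - 48081 = (-2 + 4*126025) - 48081 = (-2 + 504100) - 48081 = 504098 - 48081 = 456017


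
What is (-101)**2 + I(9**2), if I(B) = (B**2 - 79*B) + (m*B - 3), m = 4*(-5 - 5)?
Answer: 7120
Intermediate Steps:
m = -40 (m = 4*(-10) = -40)
I(B) = -3 + B**2 - 119*B (I(B) = (B**2 - 79*B) + (-40*B - 3) = (B**2 - 79*B) + (-3 - 40*B) = -3 + B**2 - 119*B)
(-101)**2 + I(9**2) = (-101)**2 + (-3 + (9**2)**2 - 119*9**2) = 10201 + (-3 + 81**2 - 119*81) = 10201 + (-3 + 6561 - 9639) = 10201 - 3081 = 7120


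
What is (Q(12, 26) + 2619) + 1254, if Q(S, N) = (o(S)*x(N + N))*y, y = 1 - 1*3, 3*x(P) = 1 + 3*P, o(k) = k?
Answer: 2617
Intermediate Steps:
x(P) = ⅓ + P (x(P) = (1 + 3*P)/3 = ⅓ + P)
y = -2 (y = 1 - 3 = -2)
Q(S, N) = -2*S*(⅓ + 2*N) (Q(S, N) = (S*(⅓ + (N + N)))*(-2) = (S*(⅓ + 2*N))*(-2) = -2*S*(⅓ + 2*N))
(Q(12, 26) + 2619) + 1254 = (-⅔*12*(1 + 6*26) + 2619) + 1254 = (-⅔*12*(1 + 156) + 2619) + 1254 = (-⅔*12*157 + 2619) + 1254 = (-1256 + 2619) + 1254 = 1363 + 1254 = 2617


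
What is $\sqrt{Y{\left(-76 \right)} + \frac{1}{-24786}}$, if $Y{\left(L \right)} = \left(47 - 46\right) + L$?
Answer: $\frac{i \sqrt{63204334}}{918} \approx 8.6603 i$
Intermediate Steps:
$Y{\left(L \right)} = 1 + L$
$\sqrt{Y{\left(-76 \right)} + \frac{1}{-24786}} = \sqrt{\left(1 - 76\right) + \frac{1}{-24786}} = \sqrt{-75 - \frac{1}{24786}} = \sqrt{- \frac{1858951}{24786}} = \frac{i \sqrt{63204334}}{918}$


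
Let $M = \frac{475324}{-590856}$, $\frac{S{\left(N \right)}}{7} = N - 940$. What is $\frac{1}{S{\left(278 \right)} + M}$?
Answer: $- \frac{147714}{684625507} \approx -0.00021576$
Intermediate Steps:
$S{\left(N \right)} = -6580 + 7 N$ ($S{\left(N \right)} = 7 \left(N - 940\right) = 7 \left(-940 + N\right) = -6580 + 7 N$)
$M = - \frac{118831}{147714}$ ($M = 475324 \left(- \frac{1}{590856}\right) = - \frac{118831}{147714} \approx -0.80447$)
$\frac{1}{S{\left(278 \right)} + M} = \frac{1}{\left(-6580 + 7 \cdot 278\right) - \frac{118831}{147714}} = \frac{1}{\left(-6580 + 1946\right) - \frac{118831}{147714}} = \frac{1}{-4634 - \frac{118831}{147714}} = \frac{1}{- \frac{684625507}{147714}} = - \frac{147714}{684625507}$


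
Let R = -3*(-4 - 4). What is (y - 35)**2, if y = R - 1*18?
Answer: 841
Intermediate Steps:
R = 24 (R = -3*(-8) = 24)
y = 6 (y = 24 - 1*18 = 24 - 18 = 6)
(y - 35)**2 = (6 - 35)**2 = (-29)**2 = 841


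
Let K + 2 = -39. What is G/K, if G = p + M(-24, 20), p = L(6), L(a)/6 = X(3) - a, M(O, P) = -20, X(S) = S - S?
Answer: 56/41 ≈ 1.3659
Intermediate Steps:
X(S) = 0
K = -41 (K = -2 - 39 = -41)
L(a) = -6*a (L(a) = 6*(0 - a) = 6*(-a) = -6*a)
p = -36 (p = -6*6 = -36)
G = -56 (G = -36 - 20 = -56)
G/K = -56/(-41) = -56*(-1/41) = 56/41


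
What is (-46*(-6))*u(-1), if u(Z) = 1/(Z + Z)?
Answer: -138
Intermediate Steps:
u(Z) = 1/(2*Z)
(-46*(-6))*u(-1) = (-46*(-6))*((1/2)/(-1)) = 276*((1/2)*(-1)) = 276*(-1/2) = -138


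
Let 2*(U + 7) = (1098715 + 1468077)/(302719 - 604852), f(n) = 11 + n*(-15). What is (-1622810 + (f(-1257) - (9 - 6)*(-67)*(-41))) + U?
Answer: -487097688932/302133 ≈ -1.6122e+6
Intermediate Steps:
f(n) = 11 - 15*n
U = -3398327/302133 (U = -7 + ((1098715 + 1468077)/(302719 - 604852))/2 = -7 + (2566792/(-302133))/2 = -7 + (2566792*(-1/302133))/2 = -7 + (½)*(-2566792/302133) = -7 - 1283396/302133 = -3398327/302133 ≈ -11.248)
(-1622810 + (f(-1257) - (9 - 6)*(-67)*(-41))) + U = (-1622810 + ((11 - 15*(-1257)) - (9 - 6)*(-67)*(-41))) - 3398327/302133 = (-1622810 + ((11 + 18855) - 3*(-67)*(-41))) - 3398327/302133 = (-1622810 + (18866 - (-201)*(-41))) - 3398327/302133 = (-1622810 + (18866 - 1*8241)) - 3398327/302133 = (-1622810 + (18866 - 8241)) - 3398327/302133 = (-1622810 + 10625) - 3398327/302133 = -1612185 - 3398327/302133 = -487097688932/302133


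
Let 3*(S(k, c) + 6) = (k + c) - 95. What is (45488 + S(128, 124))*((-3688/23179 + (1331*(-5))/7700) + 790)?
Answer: 349741439937863/9735180 ≈ 3.5926e+7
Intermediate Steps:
S(k, c) = -113/3 + c/3 + k/3 (S(k, c) = -6 + ((k + c) - 95)/3 = -6 + ((c + k) - 95)/3 = -6 + (-95 + c + k)/3 = -6 + (-95/3 + c/3 + k/3) = -113/3 + c/3 + k/3)
(45488 + S(128, 124))*((-3688/23179 + (1331*(-5))/7700) + 790) = (45488 + (-113/3 + (⅓)*124 + (⅓)*128))*((-3688/23179 + (1331*(-5))/7700) + 790) = (45488 + (-113/3 + 124/3 + 128/3))*((-3688*1/23179 - 6655*1/7700) + 790) = (45488 + 139/3)*((-3688/23179 - 121/140) + 790) = 136603*(-3320979/3245060 + 790)/3 = (136603/3)*(2560276421/3245060) = 349741439937863/9735180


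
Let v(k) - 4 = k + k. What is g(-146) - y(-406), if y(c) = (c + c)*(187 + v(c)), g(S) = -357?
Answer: -504609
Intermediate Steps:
v(k) = 4 + 2*k (v(k) = 4 + (k + k) = 4 + 2*k)
y(c) = 2*c*(191 + 2*c) (y(c) = (c + c)*(187 + (4 + 2*c)) = (2*c)*(191 + 2*c) = 2*c*(191 + 2*c))
g(-146) - y(-406) = -357 - 2*(-406)*(191 + 2*(-406)) = -357 - 2*(-406)*(191 - 812) = -357 - 2*(-406)*(-621) = -357 - 1*504252 = -357 - 504252 = -504609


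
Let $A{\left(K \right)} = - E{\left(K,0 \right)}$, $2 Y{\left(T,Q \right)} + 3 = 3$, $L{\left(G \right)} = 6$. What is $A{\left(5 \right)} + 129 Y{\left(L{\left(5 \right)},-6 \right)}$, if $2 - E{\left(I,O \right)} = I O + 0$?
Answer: $-2$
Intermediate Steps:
$E{\left(I,O \right)} = 2 - I O$ ($E{\left(I,O \right)} = 2 - \left(I O + 0\right) = 2 - I O$)
$Y{\left(T,Q \right)} = 0$ ($Y{\left(T,Q \right)} = - \frac{3}{2} + \frac{1}{2} \cdot 3 = - \frac{3}{2} + \frac{3}{2} = 0$)
$A{\left(K \right)} = -2$ ($A{\left(K \right)} = - (2 - K 0) = - (2 + 0) = \left(-1\right) 2 = -2$)
$A{\left(5 \right)} + 129 Y{\left(L{\left(5 \right)},-6 \right)} = -2 + 129 \cdot 0 = -2 + 0 = -2$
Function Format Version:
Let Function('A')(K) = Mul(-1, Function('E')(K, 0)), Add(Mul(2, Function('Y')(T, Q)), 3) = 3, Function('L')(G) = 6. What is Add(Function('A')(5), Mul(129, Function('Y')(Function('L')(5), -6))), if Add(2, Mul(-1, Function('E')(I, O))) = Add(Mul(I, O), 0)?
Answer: -2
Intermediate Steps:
Function('E')(I, O) = Add(2, Mul(-1, I, O)) (Function('E')(I, O) = Add(2, Mul(-1, Add(Mul(I, O), 0))) = Add(2, Mul(-1, Mul(I, O))) = Add(2, Mul(-1, I, O)))
Function('Y')(T, Q) = 0 (Function('Y')(T, Q) = Add(Rational(-3, 2), Mul(Rational(1, 2), 3)) = Add(Rational(-3, 2), Rational(3, 2)) = 0)
Function('A')(K) = -2 (Function('A')(K) = Mul(-1, Add(2, Mul(-1, K, 0))) = Mul(-1, Add(2, 0)) = Mul(-1, 2) = -2)
Add(Function('A')(5), Mul(129, Function('Y')(Function('L')(5), -6))) = Add(-2, Mul(129, 0)) = Add(-2, 0) = -2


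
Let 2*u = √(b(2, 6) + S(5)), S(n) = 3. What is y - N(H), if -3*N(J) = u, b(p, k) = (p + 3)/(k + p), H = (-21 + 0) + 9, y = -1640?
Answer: -1640 + √58/24 ≈ -1639.7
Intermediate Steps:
H = -12 (H = -21 + 9 = -12)
b(p, k) = (3 + p)/(k + p)
u = √58/8 (u = √((3 + 2)/(6 + 2) + 3)/2 = √(5/8 + 3)/2 = √(29/8)/2 = (√58/4)/2 = √58/8 ≈ 0.95197)
N(J) = -√58/24
y - N(H) = -1640 - (-1)*√58/24 = -1640 + √58/24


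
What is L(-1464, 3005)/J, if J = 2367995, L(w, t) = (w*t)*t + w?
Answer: -13219958064/2367995 ≈ -5582.8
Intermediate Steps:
L(w, t) = w + w*t**2 (L(w, t) = (t*w)*t + w = w*t**2 + w = w + w*t**2)
L(-1464, 3005)/J = -1464*(1 + 3005**2)/2367995 = -1464*(1 + 9030025)*(1/2367995) = -1464*9030026*(1/2367995) = -13219958064*1/2367995 = -13219958064/2367995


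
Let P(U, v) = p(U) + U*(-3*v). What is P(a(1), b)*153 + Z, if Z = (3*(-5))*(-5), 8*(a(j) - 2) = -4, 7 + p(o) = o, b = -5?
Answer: 2676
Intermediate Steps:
p(o) = -7 + o
a(j) = 3/2 (a(j) = 2 + (1/8)*(-4) = 2 - 1/2 = 3/2)
P(U, v) = -7 + U - 3*U*v (P(U, v) = (-7 + U) + U*(-3*v) = (-7 + U) - 3*U*v = -7 + U - 3*U*v)
Z = 75 (Z = -15*(-5) = 75)
P(a(1), b)*153 + Z = (-7 + 3/2 - 3*3/2*(-5))*153 + 75 = (-7 + 3/2 + 45/2)*153 + 75 = 17*153 + 75 = 2601 + 75 = 2676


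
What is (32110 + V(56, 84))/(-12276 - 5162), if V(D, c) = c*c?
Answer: -19583/8719 ≈ -2.2460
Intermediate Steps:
V(D, c) = c²
(32110 + V(56, 84))/(-12276 - 5162) = (32110 + 84²)/(-12276 - 5162) = (32110 + 7056)/(-17438) = 39166*(-1/17438) = -19583/8719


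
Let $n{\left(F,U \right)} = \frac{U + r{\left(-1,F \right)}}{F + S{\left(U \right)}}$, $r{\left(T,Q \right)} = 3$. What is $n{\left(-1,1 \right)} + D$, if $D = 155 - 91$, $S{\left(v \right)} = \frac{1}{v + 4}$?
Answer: $59$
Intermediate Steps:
$S{\left(v \right)} = \frac{1}{4 + v}$
$n{\left(F,U \right)} = \frac{3 + U}{F + \frac{1}{4 + U}}$ ($n{\left(F,U \right)} = \frac{U + 3}{F + \frac{1}{4 + U}} = \frac{3 + U}{F + \frac{1}{4 + U}}$)
$D = 64$
$n{\left(-1,1 \right)} + D = \frac{\left(3 + 1\right) \left(4 + 1\right)}{1 - \left(4 + 1\right)} + 64 = \frac{1}{1 - 5} \cdot 4 \cdot 5 + 64 = \frac{1}{-4} \cdot 4 \cdot 5 + 64 = \left(- \frac{1}{4}\right) 4 \cdot 5 + 64 = -5 + 64 = 59$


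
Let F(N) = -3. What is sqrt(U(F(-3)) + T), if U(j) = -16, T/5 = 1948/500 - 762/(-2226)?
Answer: 2*sqrt(4466098)/1855 ≈ 2.2785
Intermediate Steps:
T = 196552/9275 (T = 5*(1948/500 - 762/(-2226)) = 5*(1948*(1/500) - 762*(-1/2226)) = 5*(487/125 + 127/371) = 5*(196552/46375) = 196552/9275 ≈ 21.192)
sqrt(U(F(-3)) + T) = sqrt(-16 + 196552/9275) = sqrt(48152/9275) = 2*sqrt(4466098)/1855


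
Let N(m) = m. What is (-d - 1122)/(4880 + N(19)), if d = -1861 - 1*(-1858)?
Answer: -373/1633 ≈ -0.22841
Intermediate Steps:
d = -3 (d = -1861 + 1858 = -3)
(-d - 1122)/(4880 + N(19)) = (-1*(-3) - 1122)/(4880 + 19) = (3 - 1122)/4899 = -1119*1/4899 = -373/1633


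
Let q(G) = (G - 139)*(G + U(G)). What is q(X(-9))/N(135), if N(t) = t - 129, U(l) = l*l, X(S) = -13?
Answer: -3952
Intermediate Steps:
U(l) = l**2
N(t) = -129 + t
q(G) = (-139 + G)*(G + G**2) (q(G) = (G - 139)*(G + G**2) = (-139 + G)*(G + G**2))
q(X(-9))/N(135) = (-13*(-139 + (-13)**2 - 138*(-13)))/(-129 + 135) = -13*(-139 + 169 + 1794)/6 = -13*1824*(1/6) = -23712*1/6 = -3952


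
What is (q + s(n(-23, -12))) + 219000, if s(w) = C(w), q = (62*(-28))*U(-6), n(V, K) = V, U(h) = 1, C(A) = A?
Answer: 217241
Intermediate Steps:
q = -1736 (q = (62*(-28))*1 = -1736*1 = -1736)
s(w) = w
(q + s(n(-23, -12))) + 219000 = (-1736 - 23) + 219000 = -1759 + 219000 = 217241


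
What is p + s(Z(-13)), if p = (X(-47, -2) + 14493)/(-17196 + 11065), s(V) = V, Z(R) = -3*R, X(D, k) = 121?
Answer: 224495/6131 ≈ 36.616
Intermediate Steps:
p = -14614/6131 (p = (121 + 14493)/(-17196 + 11065) = 14614/(-6131) = 14614*(-1/6131) = -14614/6131 ≈ -2.3836)
p + s(Z(-13)) = -14614/6131 - 3*(-13) = -14614/6131 + 39 = 224495/6131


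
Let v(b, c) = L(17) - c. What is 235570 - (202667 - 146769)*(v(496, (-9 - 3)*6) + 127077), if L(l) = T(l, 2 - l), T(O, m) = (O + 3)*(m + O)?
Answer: -7109375152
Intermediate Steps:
T(O, m) = (3 + O)*(O + m)
L(l) = 6 + l**2 + l*(2 - l) (L(l) = l**2 + 3*l + 3*(2 - l) + l*(2 - l) = l**2 + 3*l + (6 - 3*l) + l*(2 - l) = 6 + l**2 + l*(2 - l))
v(b, c) = 40 - c (v(b, c) = (6 + 2*17) - c = (6 + 34) - c = 40 - c)
235570 - (202667 - 146769)*(v(496, (-9 - 3)*6) + 127077) = 235570 - (202667 - 146769)*((40 - (-9 - 3)*6) + 127077) = 235570 - 55898*((40 - (-12)*6) + 127077) = 235570 - 55898*((40 - 1*(-72)) + 127077) = 235570 - 55898*((40 + 72) + 127077) = 235570 - 55898*(112 + 127077) = 235570 - 55898*127189 = 235570 - 1*7109610722 = 235570 - 7109610722 = -7109375152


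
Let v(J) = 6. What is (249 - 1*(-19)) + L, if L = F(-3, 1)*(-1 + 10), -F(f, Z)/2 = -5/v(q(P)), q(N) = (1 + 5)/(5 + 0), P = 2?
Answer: 283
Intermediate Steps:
q(N) = 6/5
F(f, Z) = 5/3 (F(f, Z) = -(-10)/6 = -2*(-5/6) = 5/3)
L = 15 (L = 5*(-1 + 10)/3 = (5/3)*9 = 15)
(249 - 1*(-19)) + L = (249 - 1*(-19)) + 15 = (249 + 19) + 15 = 268 + 15 = 283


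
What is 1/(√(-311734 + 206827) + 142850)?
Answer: 142850/20406227407 - 187*I*√3/20406227407 ≈ 7.0003e-6 - 1.5872e-8*I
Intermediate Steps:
1/(√(-311734 + 206827) + 142850) = 1/(√(-104907) + 142850) = 1/(187*I*√3 + 142850) = 1/(142850 + 187*I*√3)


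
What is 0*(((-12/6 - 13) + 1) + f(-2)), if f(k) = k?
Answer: 0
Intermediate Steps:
0*(((-12/6 - 13) + 1) + f(-2)) = 0*(((-12/6 - 13) + 1) - 2) = 0*(((-12*1/6 - 13) + 1) - 2) = 0*(((-2 - 13) + 1) - 2) = 0*((-15 + 1) - 2) = 0*(-14 - 2) = 0*(-16) = 0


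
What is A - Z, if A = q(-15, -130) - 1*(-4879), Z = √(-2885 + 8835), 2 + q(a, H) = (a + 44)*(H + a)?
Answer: 672 - 5*√238 ≈ 594.86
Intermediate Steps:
q(a, H) = -2 + (44 + a)*(H + a) (q(a, H) = -2 + (a + 44)*(H + a) = -2 + (44 + a)*(H + a))
Z = 5*√238 (Z = √5950 = 5*√238 ≈ 77.136)
A = 672 (A = (-2 + (-15)² + 44*(-130) + 44*(-15) - 130*(-15)) - 1*(-4879) = (-2 + 225 - 5720 - 660 + 1950) + 4879 = -4207 + 4879 = 672)
A - Z = 672 - 5*√238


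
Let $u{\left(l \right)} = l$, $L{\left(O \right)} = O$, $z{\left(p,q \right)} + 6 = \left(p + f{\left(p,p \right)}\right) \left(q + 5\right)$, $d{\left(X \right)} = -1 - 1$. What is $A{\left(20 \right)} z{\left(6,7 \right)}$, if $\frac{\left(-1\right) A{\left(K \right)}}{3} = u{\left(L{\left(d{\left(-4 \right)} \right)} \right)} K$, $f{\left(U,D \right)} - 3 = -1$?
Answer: $10800$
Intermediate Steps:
$f{\left(U,D \right)} = 2$ ($f{\left(U,D \right)} = 3 - 1 = 2$)
$d{\left(X \right)} = -2$
$z{\left(p,q \right)} = -6 + \left(2 + p\right) \left(5 + q\right)$ ($z{\left(p,q \right)} = -6 + \left(p + 2\right) \left(q + 5\right) = -6 + \left(2 + p\right) \left(5 + q\right)$)
$A{\left(K \right)} = 6 K$ ($A{\left(K \right)} = - 3 \left(- 2 K\right) = 6 K$)
$A{\left(20 \right)} z{\left(6,7 \right)} = 6 \cdot 20 \left(4 + 2 \cdot 7 + 5 \cdot 6 + 6 \cdot 7\right) = 120 \left(4 + 14 + 30 + 42\right) = 120 \cdot 90 = 10800$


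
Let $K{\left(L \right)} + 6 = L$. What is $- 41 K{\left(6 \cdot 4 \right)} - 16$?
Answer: $-754$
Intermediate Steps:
$K{\left(L \right)} = -6 + L$
$- 41 K{\left(6 \cdot 4 \right)} - 16 = - 41 \left(-6 + 6 \cdot 4\right) - 16 = - 41 \left(-6 + 24\right) - 16 = \left(-41\right) 18 - 16 = -738 - 16 = -754$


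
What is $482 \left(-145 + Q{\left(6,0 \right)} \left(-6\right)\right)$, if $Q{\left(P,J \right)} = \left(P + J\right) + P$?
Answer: $-104594$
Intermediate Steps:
$Q{\left(P,J \right)} = J + 2 P$ ($Q{\left(P,J \right)} = \left(J + P\right) + P = J + 2 P$)
$482 \left(-145 + Q{\left(6,0 \right)} \left(-6\right)\right) = 482 \left(-145 + \left(0 + 2 \cdot 6\right) \left(-6\right)\right) = 482 \left(-145 + \left(0 + 12\right) \left(-6\right)\right) = 482 \left(-145 + 12 \left(-6\right)\right) = 482 \left(-145 - 72\right) = 482 \left(-217\right) = -104594$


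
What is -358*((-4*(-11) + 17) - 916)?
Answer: 306090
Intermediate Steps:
-358*((-4*(-11) + 17) - 916) = -358*((44 + 17) - 916) = -358*(61 - 916) = -358*(-855) = 306090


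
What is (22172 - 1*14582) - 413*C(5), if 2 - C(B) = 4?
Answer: 8416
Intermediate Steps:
C(B) = -2 (C(B) = 2 - 1*4 = 2 - 4 = -2)
(22172 - 1*14582) - 413*C(5) = (22172 - 1*14582) - 413*(-2) = (22172 - 14582) - 1*(-826) = 7590 + 826 = 8416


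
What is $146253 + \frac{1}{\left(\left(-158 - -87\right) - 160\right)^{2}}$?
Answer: $\frac{7804206334}{53361} \approx 1.4625 \cdot 10^{5}$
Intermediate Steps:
$146253 + \frac{1}{\left(\left(-158 - -87\right) - 160\right)^{2}} = 146253 + \frac{1}{\left(\left(-158 + 87\right) - 160\right)^{2}} = 146253 + \frac{1}{\left(-71 - 160\right)^{2}} = 146253 + \frac{1}{\left(-231\right)^{2}} = 146253 + \frac{1}{53361} = \frac{7804206334}{53361}$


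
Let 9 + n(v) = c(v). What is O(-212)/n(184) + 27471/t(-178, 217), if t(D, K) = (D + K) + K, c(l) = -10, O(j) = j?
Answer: 576221/4864 ≈ 118.47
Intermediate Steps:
n(v) = -19 (n(v) = -9 - 10 = -19)
t(D, K) = D + 2*K
O(-212)/n(184) + 27471/t(-178, 217) = -212/(-19) + 27471/(-178 + 2*217) = -212*(-1/19) + 27471/(-178 + 434) = 212/19 + 27471/256 = 576221/4864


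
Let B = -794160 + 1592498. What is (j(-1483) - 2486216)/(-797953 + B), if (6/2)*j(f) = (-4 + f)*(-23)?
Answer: -7424447/1155 ≈ -6428.1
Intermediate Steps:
B = 798338
j(f) = 92/3 - 23*f/3 (j(f) = ((-4 + f)*(-23))/3 = (92 - 23*f)/3 = 92/3 - 23*f/3)
(j(-1483) - 2486216)/(-797953 + B) = ((92/3 - 23/3*(-1483)) - 2486216)/(-797953 + 798338) = ((92/3 + 34109/3) - 2486216)/385 = (34201/3 - 2486216)*(1/385) = -7424447/3*1/385 = -7424447/1155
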